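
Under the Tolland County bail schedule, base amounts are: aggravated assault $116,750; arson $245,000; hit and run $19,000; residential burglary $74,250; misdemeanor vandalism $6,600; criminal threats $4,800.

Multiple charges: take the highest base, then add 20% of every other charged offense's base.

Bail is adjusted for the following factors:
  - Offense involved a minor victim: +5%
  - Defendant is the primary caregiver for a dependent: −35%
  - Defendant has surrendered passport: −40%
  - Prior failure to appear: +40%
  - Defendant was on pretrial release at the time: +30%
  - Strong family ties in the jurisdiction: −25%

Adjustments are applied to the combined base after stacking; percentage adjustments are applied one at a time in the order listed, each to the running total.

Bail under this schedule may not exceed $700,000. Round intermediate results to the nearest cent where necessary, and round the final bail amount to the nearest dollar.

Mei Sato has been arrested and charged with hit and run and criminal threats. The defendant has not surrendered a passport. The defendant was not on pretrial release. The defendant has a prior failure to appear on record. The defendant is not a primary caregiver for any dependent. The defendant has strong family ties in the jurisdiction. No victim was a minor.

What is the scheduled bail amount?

$20,958

Base amounts from the schedule: hit and run $19,000; criminal threats $4,800.
Stacking rule: highest base plus 20% of each additional charge. Highest is hit and run at $19,000. Additional: $4,800 × 20% = $960. Combined base = $19,000 + $960 = $19,960.
Prior failure to appear (+40%): $19,960 × 1.4 = $27,944.
Strong family ties in the jurisdiction (−25%): $27,944 × 0.75 = $20,958.
$20,958 is within the $700,000 maximum.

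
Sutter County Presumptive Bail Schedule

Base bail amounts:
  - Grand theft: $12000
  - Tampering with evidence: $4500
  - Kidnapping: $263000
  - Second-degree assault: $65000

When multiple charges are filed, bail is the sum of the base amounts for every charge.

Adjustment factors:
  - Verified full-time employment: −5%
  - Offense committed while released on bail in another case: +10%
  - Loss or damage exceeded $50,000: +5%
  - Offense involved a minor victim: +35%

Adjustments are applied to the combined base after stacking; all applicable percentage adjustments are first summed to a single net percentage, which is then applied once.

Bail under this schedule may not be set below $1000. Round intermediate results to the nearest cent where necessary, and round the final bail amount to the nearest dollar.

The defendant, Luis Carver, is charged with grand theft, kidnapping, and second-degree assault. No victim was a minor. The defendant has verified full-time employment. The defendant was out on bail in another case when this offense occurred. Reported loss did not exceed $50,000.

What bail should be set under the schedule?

$357000

Base amounts from the schedule: grand theft $12000; kidnapping $263000; second-degree assault $65000.
Stacking rule: sum of all bases. $12000 + $263000 + $65000 = $340000.
Net percentage adjustment: −5% +10% = +5%. $340000 × 1.05 = $357000.
$357000 is at or above the $1000 minimum.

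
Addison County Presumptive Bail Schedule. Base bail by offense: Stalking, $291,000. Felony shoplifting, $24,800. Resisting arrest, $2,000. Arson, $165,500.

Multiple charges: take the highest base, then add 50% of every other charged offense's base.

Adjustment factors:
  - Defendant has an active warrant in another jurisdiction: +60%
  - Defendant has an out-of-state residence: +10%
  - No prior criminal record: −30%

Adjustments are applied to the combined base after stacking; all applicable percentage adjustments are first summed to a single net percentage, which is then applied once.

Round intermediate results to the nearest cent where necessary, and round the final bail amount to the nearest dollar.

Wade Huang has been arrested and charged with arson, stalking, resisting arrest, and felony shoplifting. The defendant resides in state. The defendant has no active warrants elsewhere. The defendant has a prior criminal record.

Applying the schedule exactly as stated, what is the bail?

$387,150

Base amounts from the schedule: arson $165,500; stalking $291,000; resisting arrest $2,000; felony shoplifting $24,800.
Stacking rule: highest base plus 50% of each additional charge. Highest is stalking at $291,000. Additional: $165,500 × 50% = $82,750; $2,000 × 50% = $1,000; $24,800 × 50% = $12,400. Combined base = $291,000 + $96,150 = $387,150.
No adjustment factors apply to this defendant.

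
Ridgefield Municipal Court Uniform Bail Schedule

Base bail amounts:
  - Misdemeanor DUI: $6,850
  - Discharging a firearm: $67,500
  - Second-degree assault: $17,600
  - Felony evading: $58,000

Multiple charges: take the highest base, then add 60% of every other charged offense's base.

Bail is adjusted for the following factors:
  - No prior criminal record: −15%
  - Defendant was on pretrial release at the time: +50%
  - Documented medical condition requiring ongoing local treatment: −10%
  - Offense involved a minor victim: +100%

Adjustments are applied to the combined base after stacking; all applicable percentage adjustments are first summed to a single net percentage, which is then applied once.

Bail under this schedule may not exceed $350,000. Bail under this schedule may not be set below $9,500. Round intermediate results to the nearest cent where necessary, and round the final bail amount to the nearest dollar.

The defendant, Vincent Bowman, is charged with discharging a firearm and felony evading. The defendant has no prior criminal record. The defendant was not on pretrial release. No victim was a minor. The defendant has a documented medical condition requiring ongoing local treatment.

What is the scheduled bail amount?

Base amounts from the schedule: discharging a firearm $67,500; felony evading $58,000.
Stacking rule: highest base plus 60% of each additional charge. Highest is discharging a firearm at $67,500. Additional: $58,000 × 60% = $34,800. Combined base = $67,500 + $34,800 = $102,300.
Net percentage adjustment: −15% −10% = −25%. $102,300 × 0.75 = $76,725.
$76,725 is within the $350,000 maximum.
$76,725 is at or above the $9,500 minimum.

$76,725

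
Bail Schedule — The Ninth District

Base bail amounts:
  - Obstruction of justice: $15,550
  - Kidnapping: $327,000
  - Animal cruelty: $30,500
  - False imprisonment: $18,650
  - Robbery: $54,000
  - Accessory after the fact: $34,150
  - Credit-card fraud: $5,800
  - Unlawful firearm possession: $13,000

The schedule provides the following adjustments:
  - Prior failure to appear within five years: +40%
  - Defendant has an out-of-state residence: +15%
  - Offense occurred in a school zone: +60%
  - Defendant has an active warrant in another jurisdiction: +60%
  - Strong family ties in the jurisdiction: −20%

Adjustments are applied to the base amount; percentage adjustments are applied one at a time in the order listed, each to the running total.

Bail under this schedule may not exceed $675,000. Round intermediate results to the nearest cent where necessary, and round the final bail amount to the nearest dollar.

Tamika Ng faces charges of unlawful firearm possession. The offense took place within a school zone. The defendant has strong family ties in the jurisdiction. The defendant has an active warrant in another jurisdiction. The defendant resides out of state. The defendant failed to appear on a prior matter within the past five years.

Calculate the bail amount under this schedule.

$42,865

Base amounts from the schedule: unlawful firearm possession $13,000.
Single charge. Combined base = $13,000.
Prior failure to appear within five years (+40%): $13,000 × 1.4 = $18,200.
Defendant has an out-of-state residence (+15%): $18,200 × 1.15 = $20,930.
Offense occurred in a school zone (+60%): $20,930 × 1.6 = $33,488.
Defendant has an active warrant in another jurisdiction (+60%): $33,488 × 1.6 = $53,580.80.
Strong family ties in the jurisdiction (−20%): $53,580.80 × 0.8 = $42,864.64.
$42,864.64 is within the $675,000 maximum.
Rounded to the nearest dollar: $42,865.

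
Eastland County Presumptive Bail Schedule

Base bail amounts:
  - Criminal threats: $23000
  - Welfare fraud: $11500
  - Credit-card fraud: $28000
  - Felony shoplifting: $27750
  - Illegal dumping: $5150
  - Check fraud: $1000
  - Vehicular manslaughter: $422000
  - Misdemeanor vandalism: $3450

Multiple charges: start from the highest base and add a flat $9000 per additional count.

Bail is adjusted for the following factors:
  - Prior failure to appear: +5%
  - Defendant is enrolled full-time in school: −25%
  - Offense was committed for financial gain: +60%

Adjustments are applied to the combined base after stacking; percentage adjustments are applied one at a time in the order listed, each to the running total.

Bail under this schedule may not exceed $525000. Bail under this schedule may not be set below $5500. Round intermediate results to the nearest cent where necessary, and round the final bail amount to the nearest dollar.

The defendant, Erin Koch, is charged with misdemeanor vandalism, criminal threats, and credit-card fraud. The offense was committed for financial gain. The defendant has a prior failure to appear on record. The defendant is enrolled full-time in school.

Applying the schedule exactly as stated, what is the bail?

Base amounts from the schedule: misdemeanor vandalism $3450; criminal threats $23000; credit-card fraud $28000.
Stacking rule: highest base plus $9000 per additional charge. Highest is credit-card fraud at $28000; 2 additional charges → +$18000. Combined base = $46000.
Prior failure to appear (+5%): $46000 × 1.05 = $48300.
Defendant is enrolled full-time in school (−25%): $48300 × 0.75 = $36225.
Offense was committed for financial gain (+60%): $36225 × 1.6 = $57960.
$57960 is within the $525000 maximum.
$57960 is at or above the $5500 minimum.

$57960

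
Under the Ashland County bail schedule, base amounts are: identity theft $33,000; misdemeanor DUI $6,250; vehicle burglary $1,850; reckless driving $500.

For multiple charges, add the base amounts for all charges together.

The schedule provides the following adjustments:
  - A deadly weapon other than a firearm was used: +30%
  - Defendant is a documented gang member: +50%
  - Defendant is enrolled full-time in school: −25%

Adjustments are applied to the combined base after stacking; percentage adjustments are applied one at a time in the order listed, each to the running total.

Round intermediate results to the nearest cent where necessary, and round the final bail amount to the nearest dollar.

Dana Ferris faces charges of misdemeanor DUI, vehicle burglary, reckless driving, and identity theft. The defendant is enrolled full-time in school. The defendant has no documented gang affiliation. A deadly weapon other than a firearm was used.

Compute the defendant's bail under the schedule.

$40,560

Base amounts from the schedule: misdemeanor DUI $6,250; vehicle burglary $1,850; reckless driving $500; identity theft $33,000.
Stacking rule: sum of all bases. $6,250 + $1,850 + $500 + $33,000 = $41,600.
A deadly weapon other than a firearm was used (+30%): $41,600 × 1.3 = $54,080.
Defendant is enrolled full-time in school (−25%): $54,080 × 0.75 = $40,560.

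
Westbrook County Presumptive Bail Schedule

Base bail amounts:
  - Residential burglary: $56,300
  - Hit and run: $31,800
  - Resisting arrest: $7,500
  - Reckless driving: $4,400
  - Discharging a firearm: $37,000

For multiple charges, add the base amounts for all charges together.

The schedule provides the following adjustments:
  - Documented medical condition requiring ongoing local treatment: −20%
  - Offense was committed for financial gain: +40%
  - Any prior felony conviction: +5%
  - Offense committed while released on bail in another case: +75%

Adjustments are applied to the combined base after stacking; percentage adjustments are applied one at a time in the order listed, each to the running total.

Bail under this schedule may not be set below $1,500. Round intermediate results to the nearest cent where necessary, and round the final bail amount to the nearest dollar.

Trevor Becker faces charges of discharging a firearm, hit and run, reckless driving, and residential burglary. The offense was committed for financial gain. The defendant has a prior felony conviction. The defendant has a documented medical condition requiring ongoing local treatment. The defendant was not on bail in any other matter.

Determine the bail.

$152,292

Base amounts from the schedule: discharging a firearm $37,000; hit and run $31,800; reckless driving $4,400; residential burglary $56,300.
Stacking rule: sum of all bases. $37,000 + $31,800 + $4,400 + $56,300 = $129,500.
Documented medical condition requiring ongoing local treatment (−20%): $129,500 × 0.8 = $103,600.
Offense was committed for financial gain (+40%): $103,600 × 1.4 = $145,040.
Any prior felony conviction (+5%): $145,040 × 1.05 = $152,292.
$152,292 is at or above the $1,500 minimum.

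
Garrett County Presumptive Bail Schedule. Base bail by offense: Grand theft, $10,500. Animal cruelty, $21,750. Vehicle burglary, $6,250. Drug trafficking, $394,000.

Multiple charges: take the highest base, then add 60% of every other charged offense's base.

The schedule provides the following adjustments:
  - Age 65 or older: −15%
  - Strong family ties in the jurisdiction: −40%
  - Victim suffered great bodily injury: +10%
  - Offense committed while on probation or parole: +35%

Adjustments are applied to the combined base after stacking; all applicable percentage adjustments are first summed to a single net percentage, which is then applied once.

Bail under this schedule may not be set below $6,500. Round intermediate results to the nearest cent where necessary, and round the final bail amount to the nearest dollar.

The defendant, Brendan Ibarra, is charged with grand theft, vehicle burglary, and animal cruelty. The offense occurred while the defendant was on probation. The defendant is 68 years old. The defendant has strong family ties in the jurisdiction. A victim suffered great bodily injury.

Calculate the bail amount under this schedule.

$28,620

Base amounts from the schedule: grand theft $10,500; vehicle burglary $6,250; animal cruelty $21,750.
Stacking rule: highest base plus 60% of each additional charge. Highest is animal cruelty at $21,750. Additional: $10,500 × 60% = $6,300; $6,250 × 60% = $3,750. Combined base = $21,750 + $10,050 = $31,800.
Net percentage adjustment: −15% −40% +10% +35% = −10%. $31,800 × 0.9 = $28,620.
$28,620 is at or above the $6,500 minimum.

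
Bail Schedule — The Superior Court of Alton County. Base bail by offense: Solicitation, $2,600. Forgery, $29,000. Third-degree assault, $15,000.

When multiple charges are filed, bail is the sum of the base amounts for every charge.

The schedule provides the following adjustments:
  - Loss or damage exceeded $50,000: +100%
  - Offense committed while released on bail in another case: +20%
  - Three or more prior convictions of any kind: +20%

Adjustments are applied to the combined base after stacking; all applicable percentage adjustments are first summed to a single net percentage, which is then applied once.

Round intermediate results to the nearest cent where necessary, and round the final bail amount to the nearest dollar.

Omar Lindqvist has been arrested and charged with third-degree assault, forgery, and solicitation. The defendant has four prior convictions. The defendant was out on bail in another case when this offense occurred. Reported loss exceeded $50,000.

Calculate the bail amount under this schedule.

$111,840

Base amounts from the schedule: third-degree assault $15,000; forgery $29,000; solicitation $2,600.
Stacking rule: sum of all bases. $15,000 + $29,000 + $2,600 = $46,600.
Net percentage adjustment: +100% +20% +20% = +140%. $46,600 × 2.4 = $111,840.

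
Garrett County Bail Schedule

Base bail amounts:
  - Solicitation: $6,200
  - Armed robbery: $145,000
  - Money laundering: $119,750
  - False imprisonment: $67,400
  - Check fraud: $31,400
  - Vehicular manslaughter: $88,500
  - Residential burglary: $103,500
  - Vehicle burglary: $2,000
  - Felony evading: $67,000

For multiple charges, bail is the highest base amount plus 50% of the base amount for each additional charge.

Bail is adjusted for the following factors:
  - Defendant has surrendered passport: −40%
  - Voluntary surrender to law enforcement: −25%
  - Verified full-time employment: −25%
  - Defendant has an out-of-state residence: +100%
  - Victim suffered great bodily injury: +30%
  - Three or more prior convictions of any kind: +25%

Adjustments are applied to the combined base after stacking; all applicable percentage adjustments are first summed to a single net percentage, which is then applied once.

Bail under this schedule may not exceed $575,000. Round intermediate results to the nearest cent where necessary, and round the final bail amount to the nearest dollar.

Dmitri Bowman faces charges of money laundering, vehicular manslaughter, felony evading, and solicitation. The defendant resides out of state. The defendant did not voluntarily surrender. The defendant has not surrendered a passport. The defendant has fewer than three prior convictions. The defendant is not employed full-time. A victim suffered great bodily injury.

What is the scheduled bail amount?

Base amounts from the schedule: money laundering $119,750; vehicular manslaughter $88,500; felony evading $67,000; solicitation $6,200.
Stacking rule: highest base plus 50% of each additional charge. Highest is money laundering at $119,750. Additional: $88,500 × 50% = $44,250; $67,000 × 50% = $33,500; $6,200 × 50% = $3,100. Combined base = $119,750 + $80,850 = $200,600.
Net percentage adjustment: +100% +30% = +130%. $200,600 × 2.3 = $461,380.
$461,380 is within the $575,000 maximum.

$461,380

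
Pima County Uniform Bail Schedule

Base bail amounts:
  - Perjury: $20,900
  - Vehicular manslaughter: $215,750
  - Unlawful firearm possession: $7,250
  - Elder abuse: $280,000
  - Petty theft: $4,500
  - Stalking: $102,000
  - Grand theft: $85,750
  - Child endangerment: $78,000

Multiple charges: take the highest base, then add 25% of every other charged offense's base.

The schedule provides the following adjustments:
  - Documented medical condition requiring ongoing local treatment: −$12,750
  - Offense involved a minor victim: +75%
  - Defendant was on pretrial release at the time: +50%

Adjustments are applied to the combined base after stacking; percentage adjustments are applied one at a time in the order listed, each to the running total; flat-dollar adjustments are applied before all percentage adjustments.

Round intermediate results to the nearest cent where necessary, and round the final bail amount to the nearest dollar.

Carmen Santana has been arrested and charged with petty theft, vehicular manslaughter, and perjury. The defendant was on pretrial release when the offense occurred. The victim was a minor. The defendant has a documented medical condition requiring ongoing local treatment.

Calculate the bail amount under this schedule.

$549,544

Base amounts from the schedule: petty theft $4,500; vehicular manslaughter $215,750; perjury $20,900.
Stacking rule: highest base plus 25% of each additional charge. Highest is vehicular manslaughter at $215,750. Additional: $4,500 × 25% = $1,125; $20,900 × 25% = $5,225. Combined base = $215,750 + $6,350 = $222,100.
Documented medical condition requiring ongoing local treatment (−$12,750 flat): $222,100 − $12,750 = $209,350.
Offense involved a minor victim (+75%): $209,350 × 1.75 = $366,362.50.
Defendant was on pretrial release at the time (+50%): $366,362.50 × 1.5 = $549,543.75.
Rounded to the nearest dollar: $549,544.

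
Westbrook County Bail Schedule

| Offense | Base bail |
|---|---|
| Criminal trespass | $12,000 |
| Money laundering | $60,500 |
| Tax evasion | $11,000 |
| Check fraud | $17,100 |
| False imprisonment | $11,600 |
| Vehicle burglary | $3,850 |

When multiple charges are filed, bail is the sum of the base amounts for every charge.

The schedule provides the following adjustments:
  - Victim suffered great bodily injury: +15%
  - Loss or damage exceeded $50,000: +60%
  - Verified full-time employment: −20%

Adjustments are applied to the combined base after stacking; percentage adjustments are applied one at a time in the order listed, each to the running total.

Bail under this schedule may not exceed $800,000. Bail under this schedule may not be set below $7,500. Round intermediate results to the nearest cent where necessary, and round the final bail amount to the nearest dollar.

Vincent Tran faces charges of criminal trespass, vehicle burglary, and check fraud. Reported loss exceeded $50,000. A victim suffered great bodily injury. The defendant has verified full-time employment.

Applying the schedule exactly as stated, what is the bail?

Base amounts from the schedule: criminal trespass $12,000; vehicle burglary $3,850; check fraud $17,100.
Stacking rule: sum of all bases. $12,000 + $3,850 + $17,100 = $32,950.
Victim suffered great bodily injury (+15%): $32,950 × 1.15 = $37,892.50.
Loss or damage exceeded $50,000 (+60%): $37,892.50 × 1.6 = $60,628.
Verified full-time employment (−20%): $60,628 × 0.8 = $48,502.40.
$48,502.40 is within the $800,000 maximum.
$48,502.40 is at or above the $7,500 minimum.
Rounded to the nearest dollar: $48,502.

$48,502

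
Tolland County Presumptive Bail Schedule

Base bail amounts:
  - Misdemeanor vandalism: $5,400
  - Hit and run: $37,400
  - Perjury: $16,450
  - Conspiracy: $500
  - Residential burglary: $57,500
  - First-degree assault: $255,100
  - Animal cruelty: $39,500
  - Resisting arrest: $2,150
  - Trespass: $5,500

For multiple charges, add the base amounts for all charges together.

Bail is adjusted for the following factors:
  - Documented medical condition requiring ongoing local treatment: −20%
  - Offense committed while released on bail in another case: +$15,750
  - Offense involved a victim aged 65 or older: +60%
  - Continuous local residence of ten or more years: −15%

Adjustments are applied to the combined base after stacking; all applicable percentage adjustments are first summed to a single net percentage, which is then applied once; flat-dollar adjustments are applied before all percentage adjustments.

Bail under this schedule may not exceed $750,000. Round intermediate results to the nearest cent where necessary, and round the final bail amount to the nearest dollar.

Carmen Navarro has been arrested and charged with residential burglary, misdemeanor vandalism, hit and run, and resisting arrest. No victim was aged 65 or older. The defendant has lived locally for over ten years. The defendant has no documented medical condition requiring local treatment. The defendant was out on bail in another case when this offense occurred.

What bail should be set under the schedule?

Base amounts from the schedule: residential burglary $57,500; misdemeanor vandalism $5,400; hit and run $37,400; resisting arrest $2,150.
Stacking rule: sum of all bases. $57,500 + $5,400 + $37,400 + $2,150 = $102,450.
Offense committed while released on bail in another case (+$15,750 flat): $102,450 + $15,750 = $118,200.
Continuous local residence of ten or more years (−15%): $118,200 × 0.85 = $100,470.
$100,470 is within the $750,000 maximum.

$100,470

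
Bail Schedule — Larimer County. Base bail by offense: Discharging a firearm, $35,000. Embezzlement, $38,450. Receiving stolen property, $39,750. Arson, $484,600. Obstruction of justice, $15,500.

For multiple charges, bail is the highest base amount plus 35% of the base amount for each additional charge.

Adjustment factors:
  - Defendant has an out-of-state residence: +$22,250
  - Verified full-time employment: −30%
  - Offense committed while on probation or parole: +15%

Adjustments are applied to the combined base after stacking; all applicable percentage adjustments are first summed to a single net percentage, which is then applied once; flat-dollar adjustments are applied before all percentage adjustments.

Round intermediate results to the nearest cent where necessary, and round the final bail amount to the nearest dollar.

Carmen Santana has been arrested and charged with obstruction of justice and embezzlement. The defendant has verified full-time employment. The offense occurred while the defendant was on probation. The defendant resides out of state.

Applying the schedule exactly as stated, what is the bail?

Base amounts from the schedule: obstruction of justice $15,500; embezzlement $38,450.
Stacking rule: highest base plus 35% of each additional charge. Highest is embezzlement at $38,450. Additional: $15,500 × 35% = $5,425. Combined base = $38,450 + $5,425 = $43,875.
Defendant has an out-of-state residence (+$22,250 flat): $43,875 + $22,250 = $66,125.
Net percentage adjustment: −30% +15% = −15%. $66,125 × 0.85 = $56,206.25.
Rounded to the nearest dollar: $56,206.

$56,206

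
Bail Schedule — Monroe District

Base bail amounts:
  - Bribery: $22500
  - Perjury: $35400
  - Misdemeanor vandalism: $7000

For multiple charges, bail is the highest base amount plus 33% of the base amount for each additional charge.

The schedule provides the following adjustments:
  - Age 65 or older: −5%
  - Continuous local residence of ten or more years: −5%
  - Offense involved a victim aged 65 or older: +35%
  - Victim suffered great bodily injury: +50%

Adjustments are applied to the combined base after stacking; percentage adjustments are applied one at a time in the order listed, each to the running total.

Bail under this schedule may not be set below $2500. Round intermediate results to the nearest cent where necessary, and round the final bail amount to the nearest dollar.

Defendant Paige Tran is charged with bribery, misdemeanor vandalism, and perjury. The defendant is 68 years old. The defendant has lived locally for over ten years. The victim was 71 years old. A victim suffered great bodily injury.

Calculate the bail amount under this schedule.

$82487

Base amounts from the schedule: bribery $22500; misdemeanor vandalism $7000; perjury $35400.
Stacking rule: highest base plus 33% of each additional charge. Highest is perjury at $35400. Additional: $22500 × 33% = $7425; $7000 × 33% = $2310. Combined base = $35400 + $9735 = $45135.
Age 65 or older (−5%): $45135 × 0.95 = $42878.25.
Continuous local residence of ten or more years (−5%): $42878.25 × 0.95 = $40734.34.
Offense involved a victim aged 65 or older (+35%): $40734.34 × 1.35 = $54991.36.
Victim suffered great bodily injury (+50%): $54991.36 × 1.5 = $82487.04.
$82487.04 is at or above the $2500 minimum.
Rounded to the nearest dollar: $82487.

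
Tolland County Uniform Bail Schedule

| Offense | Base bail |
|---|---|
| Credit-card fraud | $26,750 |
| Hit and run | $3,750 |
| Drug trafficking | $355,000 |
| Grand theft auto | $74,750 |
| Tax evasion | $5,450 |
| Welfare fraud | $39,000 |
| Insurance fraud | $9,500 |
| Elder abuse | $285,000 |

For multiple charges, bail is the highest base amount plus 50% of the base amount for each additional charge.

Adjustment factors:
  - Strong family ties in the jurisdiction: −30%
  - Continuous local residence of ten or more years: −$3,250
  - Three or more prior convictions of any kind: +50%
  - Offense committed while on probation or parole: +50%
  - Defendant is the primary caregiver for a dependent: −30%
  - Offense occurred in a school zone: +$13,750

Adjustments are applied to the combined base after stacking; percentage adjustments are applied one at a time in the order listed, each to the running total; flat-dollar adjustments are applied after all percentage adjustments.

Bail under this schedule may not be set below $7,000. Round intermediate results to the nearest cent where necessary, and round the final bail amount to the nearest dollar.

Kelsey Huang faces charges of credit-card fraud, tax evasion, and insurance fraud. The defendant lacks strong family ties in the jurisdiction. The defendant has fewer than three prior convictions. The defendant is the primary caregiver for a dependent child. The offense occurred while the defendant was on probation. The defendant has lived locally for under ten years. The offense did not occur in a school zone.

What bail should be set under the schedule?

$35,936

Base amounts from the schedule: credit-card fraud $26,750; tax evasion $5,450; insurance fraud $9,500.
Stacking rule: highest base plus 50% of each additional charge. Highest is credit-card fraud at $26,750. Additional: $5,450 × 50% = $2,725; $9,500 × 50% = $4,750. Combined base = $26,750 + $7,475 = $34,225.
Offense committed while on probation or parole (+50%): $34,225 × 1.5 = $51,337.50.
Defendant is the primary caregiver for a dependent (−30%): $51,337.50 × 0.7 = $35,936.25.
$35,936.25 is at or above the $7,000 minimum.
Rounded to the nearest dollar: $35,936.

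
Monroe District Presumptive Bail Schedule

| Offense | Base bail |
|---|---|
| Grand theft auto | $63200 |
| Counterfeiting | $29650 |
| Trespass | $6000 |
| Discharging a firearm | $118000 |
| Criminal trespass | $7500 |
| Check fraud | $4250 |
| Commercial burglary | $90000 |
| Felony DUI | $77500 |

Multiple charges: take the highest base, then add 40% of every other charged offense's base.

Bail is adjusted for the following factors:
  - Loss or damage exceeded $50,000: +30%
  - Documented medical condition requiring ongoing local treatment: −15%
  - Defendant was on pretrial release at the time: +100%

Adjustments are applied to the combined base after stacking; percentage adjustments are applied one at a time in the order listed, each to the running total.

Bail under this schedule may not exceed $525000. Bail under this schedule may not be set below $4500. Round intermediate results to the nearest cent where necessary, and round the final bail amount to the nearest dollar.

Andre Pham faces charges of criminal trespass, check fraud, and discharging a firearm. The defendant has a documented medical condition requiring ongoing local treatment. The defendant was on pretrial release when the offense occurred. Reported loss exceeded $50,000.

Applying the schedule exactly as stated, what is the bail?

Base amounts from the schedule: criminal trespass $7500; check fraud $4250; discharging a firearm $118000.
Stacking rule: highest base plus 40% of each additional charge. Highest is discharging a firearm at $118000. Additional: $7500 × 40% = $3000; $4250 × 40% = $1700. Combined base = $118000 + $4700 = $122700.
Loss or damage exceeded $50,000 (+30%): $122700 × 1.3 = $159510.
Documented medical condition requiring ongoing local treatment (−15%): $159510 × 0.85 = $135583.50.
Defendant was on pretrial release at the time (+100%): $135583.50 × 2 = $271167.
$271167 is within the $525000 maximum.
$271167 is at or above the $4500 minimum.

$271167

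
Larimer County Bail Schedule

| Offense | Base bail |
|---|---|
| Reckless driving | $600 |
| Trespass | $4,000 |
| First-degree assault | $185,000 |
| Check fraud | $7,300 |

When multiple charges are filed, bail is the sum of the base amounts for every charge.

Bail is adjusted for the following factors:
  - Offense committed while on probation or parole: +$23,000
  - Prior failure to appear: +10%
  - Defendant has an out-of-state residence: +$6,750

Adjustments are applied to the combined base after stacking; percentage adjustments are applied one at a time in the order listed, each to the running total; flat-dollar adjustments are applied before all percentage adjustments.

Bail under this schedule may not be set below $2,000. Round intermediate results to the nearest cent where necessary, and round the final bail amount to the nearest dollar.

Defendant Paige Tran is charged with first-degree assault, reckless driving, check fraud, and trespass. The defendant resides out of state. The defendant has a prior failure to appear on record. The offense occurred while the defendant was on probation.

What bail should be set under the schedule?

$249,315

Base amounts from the schedule: first-degree assault $185,000; reckless driving $600; check fraud $7,300; trespass $4,000.
Stacking rule: sum of all bases. $185,000 + $600 + $7,300 + $4,000 = $196,900.
Offense committed while on probation or parole (+$23,000 flat): $196,900 + $23,000 = $219,900.
Defendant has an out-of-state residence (+$6,750 flat): $219,900 + $6,750 = $226,650.
Prior failure to appear (+10%): $226,650 × 1.1 = $249,315.
$249,315 is at or above the $2,000 minimum.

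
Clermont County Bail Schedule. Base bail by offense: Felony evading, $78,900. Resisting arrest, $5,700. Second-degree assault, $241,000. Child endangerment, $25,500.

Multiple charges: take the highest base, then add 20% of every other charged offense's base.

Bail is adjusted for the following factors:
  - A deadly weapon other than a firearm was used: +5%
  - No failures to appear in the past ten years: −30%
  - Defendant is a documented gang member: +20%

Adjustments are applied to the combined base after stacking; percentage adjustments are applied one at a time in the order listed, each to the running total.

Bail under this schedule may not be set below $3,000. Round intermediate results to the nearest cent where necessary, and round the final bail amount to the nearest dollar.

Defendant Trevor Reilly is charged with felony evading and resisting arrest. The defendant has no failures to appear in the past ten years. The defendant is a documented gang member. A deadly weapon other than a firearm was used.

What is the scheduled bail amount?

Base amounts from the schedule: felony evading $78,900; resisting arrest $5,700.
Stacking rule: highest base plus 20% of each additional charge. Highest is felony evading at $78,900. Additional: $5,700 × 20% = $1,140. Combined base = $78,900 + $1,140 = $80,040.
A deadly weapon other than a firearm was used (+5%): $80,040 × 1.05 = $84,042.
No failures to appear in the past ten years (−30%): $84,042 × 0.7 = $58,829.40.
Defendant is a documented gang member (+20%): $58,829.40 × 1.2 = $70,595.28.
$70,595.28 is at or above the $3,000 minimum.
Rounded to the nearest dollar: $70,595.

$70,595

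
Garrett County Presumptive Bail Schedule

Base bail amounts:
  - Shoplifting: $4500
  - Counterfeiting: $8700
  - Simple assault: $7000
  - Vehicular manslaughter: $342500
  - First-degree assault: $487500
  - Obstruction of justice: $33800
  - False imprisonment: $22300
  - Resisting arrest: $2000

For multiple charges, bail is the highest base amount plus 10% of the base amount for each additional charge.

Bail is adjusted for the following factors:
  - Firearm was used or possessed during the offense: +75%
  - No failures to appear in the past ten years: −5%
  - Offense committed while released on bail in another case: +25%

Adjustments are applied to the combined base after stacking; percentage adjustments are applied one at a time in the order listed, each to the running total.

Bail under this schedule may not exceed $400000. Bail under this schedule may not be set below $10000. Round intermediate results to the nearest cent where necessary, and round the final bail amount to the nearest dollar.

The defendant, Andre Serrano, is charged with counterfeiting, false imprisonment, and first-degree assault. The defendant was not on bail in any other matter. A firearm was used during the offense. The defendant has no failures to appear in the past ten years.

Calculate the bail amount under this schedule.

$400000

Base amounts from the schedule: counterfeiting $8700; false imprisonment $22300; first-degree assault $487500.
Stacking rule: highest base plus 10% of each additional charge. Highest is first-degree assault at $487500. Additional: $8700 × 10% = $870; $22300 × 10% = $2230. Combined base = $487500 + $3100 = $490600.
Firearm was used or possessed during the offense (+75%): $490600 × 1.75 = $858550.
No failures to appear in the past ten years (−5%): $858550 × 0.95 = $815622.50.
Result $815622.50 exceeds the maximum of $400000; bail is capped at $400000.
$400000 is at or above the $10000 minimum.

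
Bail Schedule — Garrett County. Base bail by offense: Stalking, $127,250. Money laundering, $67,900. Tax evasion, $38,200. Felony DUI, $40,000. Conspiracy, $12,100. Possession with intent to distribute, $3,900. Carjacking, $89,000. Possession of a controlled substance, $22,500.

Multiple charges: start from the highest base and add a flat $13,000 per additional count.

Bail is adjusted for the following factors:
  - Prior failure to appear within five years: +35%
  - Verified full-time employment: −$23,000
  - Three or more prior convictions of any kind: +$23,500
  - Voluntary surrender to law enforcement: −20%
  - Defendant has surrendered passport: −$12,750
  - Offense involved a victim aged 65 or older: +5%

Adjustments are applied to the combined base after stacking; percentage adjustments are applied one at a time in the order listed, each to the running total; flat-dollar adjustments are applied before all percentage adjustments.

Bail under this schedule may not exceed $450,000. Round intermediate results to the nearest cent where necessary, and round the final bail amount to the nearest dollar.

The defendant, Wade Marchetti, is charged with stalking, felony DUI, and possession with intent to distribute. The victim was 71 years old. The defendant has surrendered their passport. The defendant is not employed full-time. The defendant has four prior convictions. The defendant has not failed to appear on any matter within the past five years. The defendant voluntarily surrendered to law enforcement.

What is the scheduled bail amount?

Base amounts from the schedule: stalking $127,250; felony DUI $40,000; possession with intent to distribute $3,900.
Stacking rule: highest base plus $13,000 per additional charge. Highest is stalking at $127,250; 2 additional charges → +$26,000. Combined base = $153,250.
Three or more prior convictions of any kind (+$23,500 flat): $153,250 + $23,500 = $176,750.
Defendant has surrendered passport (−$12,750 flat): $176,750 − $12,750 = $164,000.
Voluntary surrender to law enforcement (−20%): $164,000 × 0.8 = $131,200.
Offense involved a victim aged 65 or older (+5%): $131,200 × 1.05 = $137,760.
$137,760 is within the $450,000 maximum.

$137,760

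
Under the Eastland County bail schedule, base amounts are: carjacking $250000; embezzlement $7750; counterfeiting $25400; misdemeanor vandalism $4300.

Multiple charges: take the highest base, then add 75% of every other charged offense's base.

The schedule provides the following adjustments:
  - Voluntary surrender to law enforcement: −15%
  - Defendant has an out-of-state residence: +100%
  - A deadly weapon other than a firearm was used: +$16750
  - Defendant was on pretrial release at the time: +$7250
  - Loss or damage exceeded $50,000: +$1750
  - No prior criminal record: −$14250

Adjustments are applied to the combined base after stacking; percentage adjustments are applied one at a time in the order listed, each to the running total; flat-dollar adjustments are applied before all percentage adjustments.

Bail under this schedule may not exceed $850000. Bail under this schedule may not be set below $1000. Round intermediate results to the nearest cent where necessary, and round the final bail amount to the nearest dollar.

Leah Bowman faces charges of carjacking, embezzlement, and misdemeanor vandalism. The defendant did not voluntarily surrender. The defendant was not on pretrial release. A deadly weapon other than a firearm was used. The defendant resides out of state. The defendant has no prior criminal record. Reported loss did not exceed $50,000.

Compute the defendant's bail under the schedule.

$523075

Base amounts from the schedule: carjacking $250000; embezzlement $7750; misdemeanor vandalism $4300.
Stacking rule: highest base plus 75% of each additional charge. Highest is carjacking at $250000. Additional: $7750 × 75% = $5812.50; $4300 × 75% = $3225. Combined base = $250000 + $9037.50 = $259037.50.
A deadly weapon other than a firearm was used (+$16750 flat): $259037.50 + $16750 = $275787.50.
No prior criminal record (−$14250 flat): $275787.50 − $14250 = $261537.50.
Defendant has an out-of-state residence (+100%): $261537.50 × 2 = $523075.
$523075 is within the $850000 maximum.
$523075 is at or above the $1000 minimum.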